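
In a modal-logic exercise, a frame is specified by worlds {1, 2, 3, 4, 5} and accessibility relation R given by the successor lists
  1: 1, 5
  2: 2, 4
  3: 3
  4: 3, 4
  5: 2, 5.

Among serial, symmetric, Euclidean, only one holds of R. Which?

Serial: yes — every world has a successor (e.g. 1 R 1).
Symmetric: no — 1 R 5 but not 5 R 1.
Euclidean: no — 1 R 5 and 1 R 1, but not 5 R 1.
Only serial holds.

serial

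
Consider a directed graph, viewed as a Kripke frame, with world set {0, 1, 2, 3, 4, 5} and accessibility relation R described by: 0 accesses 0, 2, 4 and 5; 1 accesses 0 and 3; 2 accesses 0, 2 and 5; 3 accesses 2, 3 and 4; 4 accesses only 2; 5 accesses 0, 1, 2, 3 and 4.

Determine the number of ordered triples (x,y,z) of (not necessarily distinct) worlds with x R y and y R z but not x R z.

17

Enumerating: (0,5,1), (0,5,3), (1,0,2), (1,0,4), (1,0,5), (1,3,2), (1,3,4), (2,0,4), (2,5,1), (2,5,3), (2,5,4), (3,2,0), (3,2,5), (4,2,0), (4,2,5), (5,0,5), (5,2,5).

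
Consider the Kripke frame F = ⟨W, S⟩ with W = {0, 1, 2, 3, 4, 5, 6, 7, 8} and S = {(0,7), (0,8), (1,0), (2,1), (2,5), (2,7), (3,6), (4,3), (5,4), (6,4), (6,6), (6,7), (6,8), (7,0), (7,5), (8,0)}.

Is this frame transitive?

No

Transitive: no — 0 S 7 and 7 S 5, but not 0 S 5.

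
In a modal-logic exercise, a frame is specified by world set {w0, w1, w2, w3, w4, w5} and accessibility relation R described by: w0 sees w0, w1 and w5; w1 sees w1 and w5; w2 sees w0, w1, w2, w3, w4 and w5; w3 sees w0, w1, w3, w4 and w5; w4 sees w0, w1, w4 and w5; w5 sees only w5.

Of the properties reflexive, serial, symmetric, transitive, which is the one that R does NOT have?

symmetric

Reflexive: yes — every world is R-related to itself.
Serial: yes — every world has a successor (e.g. w0 R w0).
Symmetric: no — w0 R w1 but not w1 R w0.
Transitive: yes — every two-step R-path is closed by a direct edge.
Only symmetric fails.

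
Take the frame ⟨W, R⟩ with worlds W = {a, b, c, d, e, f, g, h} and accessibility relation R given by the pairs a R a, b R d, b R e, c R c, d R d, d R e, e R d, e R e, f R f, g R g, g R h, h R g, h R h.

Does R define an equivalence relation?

No

Reflexive: no — b is not related to itself.
Symmetric: no — b R d but not d R b.
Transitive: yes — every two-step R-path is closed by a direct edge.
So R is not an equivalence relation.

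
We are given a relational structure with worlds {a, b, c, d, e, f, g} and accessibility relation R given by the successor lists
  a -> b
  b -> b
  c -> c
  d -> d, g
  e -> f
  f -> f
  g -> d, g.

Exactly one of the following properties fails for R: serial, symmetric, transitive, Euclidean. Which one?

symmetric

Serial: yes — every world has a successor (e.g. a R b).
Symmetric: no — a R b but not b R a.
Transitive: yes — every two-step R-path is closed by a direct edge.
Euclidean: yes — any two successors of a common world are R-related.
Only symmetric fails.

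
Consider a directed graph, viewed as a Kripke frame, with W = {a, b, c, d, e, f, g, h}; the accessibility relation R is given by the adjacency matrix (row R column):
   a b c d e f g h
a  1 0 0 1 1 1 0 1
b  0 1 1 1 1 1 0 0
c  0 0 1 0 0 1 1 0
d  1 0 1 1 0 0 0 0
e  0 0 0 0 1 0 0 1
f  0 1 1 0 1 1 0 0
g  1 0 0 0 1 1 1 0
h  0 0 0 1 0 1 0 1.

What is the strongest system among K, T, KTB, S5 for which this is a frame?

T

Reflexive (axiom T): yes — every world is R-related to itself.
Symmetric (axiom B): no — a R e but not e R a.
Euclidean (axiom 5): no — a R d and a R e, but not d R e.
So F validates K, T; KTB would additionally require R to be symmetric. The strongest is T.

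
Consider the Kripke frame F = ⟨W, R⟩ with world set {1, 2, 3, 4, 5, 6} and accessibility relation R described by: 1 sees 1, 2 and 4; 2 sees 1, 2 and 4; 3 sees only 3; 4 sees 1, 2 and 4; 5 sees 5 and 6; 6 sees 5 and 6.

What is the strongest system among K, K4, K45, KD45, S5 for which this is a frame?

S5

Transitive (axiom 4): yes — every two-step R-path is closed by a direct edge.
Euclidean (axiom 5): yes — any two successors of a common world are R-related.
Serial (axiom D): yes — every world has a successor (e.g. 1 R 1).
Reflexive (axiom T): yes — every world is R-related to itself.
So F validates K, K4, K45, KD45, S5. The strongest is S5.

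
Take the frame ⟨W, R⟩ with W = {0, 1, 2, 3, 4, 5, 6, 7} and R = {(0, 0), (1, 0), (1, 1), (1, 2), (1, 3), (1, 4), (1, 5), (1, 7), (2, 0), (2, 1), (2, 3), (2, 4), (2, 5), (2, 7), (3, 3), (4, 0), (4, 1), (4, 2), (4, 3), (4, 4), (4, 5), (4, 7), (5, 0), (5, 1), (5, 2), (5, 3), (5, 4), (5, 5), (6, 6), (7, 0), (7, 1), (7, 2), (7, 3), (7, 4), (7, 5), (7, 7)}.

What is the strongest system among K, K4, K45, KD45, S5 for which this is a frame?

K

Transitive (axiom 4): no — 5 R 1 and 1 R 7, but not 5 R 7.
Euclidean (axiom 5): no — 1 R 0 and 1 R 2, but not 0 R 2.
Serial (axiom D): yes — every world has a successor (e.g. 0 R 0).
Reflexive (axiom T): no — 2 is not related to itself.
So F validates K; K4 would additionally require R to be transitive. The strongest is K.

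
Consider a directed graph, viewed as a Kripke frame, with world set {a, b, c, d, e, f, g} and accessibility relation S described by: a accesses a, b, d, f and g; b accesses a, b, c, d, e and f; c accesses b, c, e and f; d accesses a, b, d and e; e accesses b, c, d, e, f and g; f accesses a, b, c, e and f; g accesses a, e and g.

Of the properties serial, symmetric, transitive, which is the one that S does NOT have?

Serial: yes — every world has a successor (e.g. a S a).
Symmetric: yes — every pair in S has its reverse in S.
Transitive: no — a S b and b S c, but not a S c.
Only transitive fails.

transitive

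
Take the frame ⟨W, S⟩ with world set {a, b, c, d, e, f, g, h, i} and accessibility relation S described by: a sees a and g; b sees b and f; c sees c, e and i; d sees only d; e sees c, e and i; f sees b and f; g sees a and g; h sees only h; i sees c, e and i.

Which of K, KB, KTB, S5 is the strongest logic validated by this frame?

Symmetric (axiom B): yes — every pair in S has its reverse in S.
Reflexive (axiom T): yes — every world is S-related to itself.
Euclidean (axiom 5): yes — any two successors of a common world are S-related.
So F validates K, KB, KTB, S5. The strongest is S5.

S5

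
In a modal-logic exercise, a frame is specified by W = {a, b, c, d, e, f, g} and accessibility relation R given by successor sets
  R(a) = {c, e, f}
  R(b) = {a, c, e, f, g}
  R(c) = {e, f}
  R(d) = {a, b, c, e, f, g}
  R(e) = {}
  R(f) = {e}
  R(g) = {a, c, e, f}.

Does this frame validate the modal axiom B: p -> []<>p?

No

By correspondence theory, B is valid on a frame iff R is symmetric.
Symmetric: no — a R c but not c R a.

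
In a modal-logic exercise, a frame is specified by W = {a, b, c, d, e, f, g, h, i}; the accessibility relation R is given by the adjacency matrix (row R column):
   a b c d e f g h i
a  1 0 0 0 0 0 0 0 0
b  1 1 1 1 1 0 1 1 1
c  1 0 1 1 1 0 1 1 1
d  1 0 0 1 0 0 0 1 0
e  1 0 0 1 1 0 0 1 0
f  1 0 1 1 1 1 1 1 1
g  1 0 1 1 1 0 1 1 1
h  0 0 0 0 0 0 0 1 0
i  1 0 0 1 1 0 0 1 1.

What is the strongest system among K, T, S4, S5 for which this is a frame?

S4

Reflexive (axiom T): yes — every world is R-related to itself.
Transitive (axiom 4): yes — every two-step R-path is closed by a direct edge.
Euclidean (axiom 5): no — b R a and b R c, but not a R c.
So F validates K, T, S4; S5 would additionally require R to be Euclidean. The strongest is S4.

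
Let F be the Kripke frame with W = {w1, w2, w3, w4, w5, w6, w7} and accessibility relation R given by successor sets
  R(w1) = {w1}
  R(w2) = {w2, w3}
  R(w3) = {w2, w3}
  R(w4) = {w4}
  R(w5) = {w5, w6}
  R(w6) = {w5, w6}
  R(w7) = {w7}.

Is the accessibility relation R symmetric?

Yes

Symmetric: yes — every pair in R has its reverse in R.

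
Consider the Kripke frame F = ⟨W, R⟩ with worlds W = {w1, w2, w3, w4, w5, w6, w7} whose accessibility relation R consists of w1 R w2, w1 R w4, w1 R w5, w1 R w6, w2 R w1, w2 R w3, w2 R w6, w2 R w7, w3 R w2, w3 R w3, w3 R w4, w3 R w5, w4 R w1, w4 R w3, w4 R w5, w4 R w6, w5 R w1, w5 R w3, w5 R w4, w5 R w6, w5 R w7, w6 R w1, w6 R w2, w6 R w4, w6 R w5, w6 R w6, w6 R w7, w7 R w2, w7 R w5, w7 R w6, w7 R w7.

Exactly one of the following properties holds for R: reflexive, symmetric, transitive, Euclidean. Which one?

Reflexive: no — w1 is not related to itself.
Symmetric: yes — every pair in R has its reverse in R.
Transitive: no — w1 R w2 and w2 R w3, but not w1 R w3.
Euclidean: no — w1 R w2 and w1 R w4, but not w2 R w4.
Only symmetric holds.

symmetric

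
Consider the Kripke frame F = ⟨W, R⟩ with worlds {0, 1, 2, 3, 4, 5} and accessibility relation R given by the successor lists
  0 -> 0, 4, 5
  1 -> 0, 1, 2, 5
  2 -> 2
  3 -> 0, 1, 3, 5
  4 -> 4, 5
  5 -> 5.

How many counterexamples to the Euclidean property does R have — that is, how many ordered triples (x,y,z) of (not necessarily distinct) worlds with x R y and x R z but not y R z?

18

Enumerating: (0,4,0), (0,5,0), (0,5,4), (1,0,1), (1,0,2), (1,2,0), (1,2,1), (1,2,5), (1,5,0), (1,5,1), (1,5,2), (3,0,1), (3,0,3), (3,1,3), (3,5,0), (3,5,1), (3,5,3), (4,5,4).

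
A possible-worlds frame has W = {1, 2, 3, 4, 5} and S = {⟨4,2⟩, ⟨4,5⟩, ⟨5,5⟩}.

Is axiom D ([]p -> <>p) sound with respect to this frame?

By correspondence theory, D is valid on a frame iff S is serial.
Serial: no — 1 has no S-successor.

No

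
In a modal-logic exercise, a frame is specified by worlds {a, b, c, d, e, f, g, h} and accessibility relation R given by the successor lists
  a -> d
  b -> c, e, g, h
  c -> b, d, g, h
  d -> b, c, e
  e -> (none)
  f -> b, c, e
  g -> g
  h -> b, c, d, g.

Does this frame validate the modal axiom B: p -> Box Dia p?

No

By correspondence theory, B is valid on a frame iff R is symmetric.
Symmetric: no — a R d but not d R a.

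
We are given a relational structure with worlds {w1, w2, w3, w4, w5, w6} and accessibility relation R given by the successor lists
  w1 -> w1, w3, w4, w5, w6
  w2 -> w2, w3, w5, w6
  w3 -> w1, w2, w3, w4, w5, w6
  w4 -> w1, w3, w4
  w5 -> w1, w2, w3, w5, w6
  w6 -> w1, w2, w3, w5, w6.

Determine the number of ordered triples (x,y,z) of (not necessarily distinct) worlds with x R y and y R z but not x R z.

Enumerating: (w1,w3,w2), (w1,w5,w2), (w1,w6,w2), (w2,w3,w1), (w2,w3,w4), (w2,w5,w1), (w2,w6,w1), (w4,w1,w5), (w4,w1,w6), (w4,w3,w2), (w4,w3,w5), (w4,w3,w6), (w5,w1,w4), (w5,w3,w4), (w6,w1,w4), (w6,w3,w4).

16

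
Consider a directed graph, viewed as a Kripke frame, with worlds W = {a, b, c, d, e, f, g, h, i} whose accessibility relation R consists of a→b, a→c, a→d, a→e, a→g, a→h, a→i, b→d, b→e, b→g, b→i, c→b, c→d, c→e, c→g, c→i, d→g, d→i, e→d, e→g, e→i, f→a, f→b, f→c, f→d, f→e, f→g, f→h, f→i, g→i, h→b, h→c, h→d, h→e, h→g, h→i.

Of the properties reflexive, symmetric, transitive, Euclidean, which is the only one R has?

transitive

Reflexive: no — a is not related to itself.
Symmetric: no — a R b but not b R a.
Transitive: yes — every two-step R-path is closed by a direct edge.
Euclidean: no — a R b and a R c, but not b R c.
Only transitive holds.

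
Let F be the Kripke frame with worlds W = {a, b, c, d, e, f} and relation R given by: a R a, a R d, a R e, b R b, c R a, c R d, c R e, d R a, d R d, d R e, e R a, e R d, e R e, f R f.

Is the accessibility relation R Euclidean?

Yes

Euclidean: yes — any two successors of a common world are R-related.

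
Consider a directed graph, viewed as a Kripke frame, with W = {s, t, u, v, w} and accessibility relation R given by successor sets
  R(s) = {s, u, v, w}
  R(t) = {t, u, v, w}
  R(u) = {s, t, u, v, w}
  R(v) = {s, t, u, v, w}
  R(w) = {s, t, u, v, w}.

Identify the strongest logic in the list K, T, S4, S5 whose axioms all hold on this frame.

T

Reflexive (axiom T): yes — every world is R-related to itself.
Transitive (axiom 4): no — s R u and u R t, but not s R t.
Euclidean (axiom 5): no — u R s and u R t, but not s R t.
So F validates K, T; S4 would additionally require R to be transitive. The strongest is T.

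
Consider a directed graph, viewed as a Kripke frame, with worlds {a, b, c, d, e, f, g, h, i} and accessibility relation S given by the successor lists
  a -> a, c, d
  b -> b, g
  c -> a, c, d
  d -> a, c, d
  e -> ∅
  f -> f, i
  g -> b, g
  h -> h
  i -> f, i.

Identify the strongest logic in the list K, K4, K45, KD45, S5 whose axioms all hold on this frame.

Transitive (axiom 4): yes — every two-step S-path is closed by a direct edge.
Euclidean (axiom 5): yes — any two successors of a common world are S-related.
Serial (axiom D): no — e has no S-successor.
Reflexive (axiom T): no — e is not related to itself.
So F validates K, K4, K45; KD45 would additionally require S to be serial. The strongest is K45.

K45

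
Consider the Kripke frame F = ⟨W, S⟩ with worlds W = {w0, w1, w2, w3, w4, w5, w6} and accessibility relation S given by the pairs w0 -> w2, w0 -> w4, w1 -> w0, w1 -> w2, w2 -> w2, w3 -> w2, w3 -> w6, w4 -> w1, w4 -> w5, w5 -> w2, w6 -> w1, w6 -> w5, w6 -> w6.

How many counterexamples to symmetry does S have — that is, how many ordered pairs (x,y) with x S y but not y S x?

Enumerating: (w0,w2), (w0,w4), (w1,w0), (w1,w2), (w3,w2), (w3,w6), (w4,w1), (w4,w5), (w5,w2), (w6,w1), (w6,w5).

11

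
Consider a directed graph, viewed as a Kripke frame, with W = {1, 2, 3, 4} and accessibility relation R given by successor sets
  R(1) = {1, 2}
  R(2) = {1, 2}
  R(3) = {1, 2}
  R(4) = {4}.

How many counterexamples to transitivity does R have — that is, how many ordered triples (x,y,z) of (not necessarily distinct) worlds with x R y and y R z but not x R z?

R is transitive; there are no such tuples.

0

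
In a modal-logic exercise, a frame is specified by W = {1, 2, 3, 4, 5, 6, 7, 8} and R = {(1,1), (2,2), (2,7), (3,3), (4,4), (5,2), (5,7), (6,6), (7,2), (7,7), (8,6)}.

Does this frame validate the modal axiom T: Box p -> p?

Axiom T corresponds to the accessibility relation being reflexive.
Reflexive: no — 5 is not related to itself.

No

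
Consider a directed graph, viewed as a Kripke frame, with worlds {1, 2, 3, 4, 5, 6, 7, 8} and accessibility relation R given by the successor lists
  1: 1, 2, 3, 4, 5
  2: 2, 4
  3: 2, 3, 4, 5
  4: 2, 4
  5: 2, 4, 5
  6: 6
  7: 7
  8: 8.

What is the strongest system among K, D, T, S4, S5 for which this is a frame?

S4

Serial (axiom D): yes — every world has a successor (e.g. 1 R 1).
Reflexive (axiom T): yes — every world is R-related to itself.
Transitive (axiom 4): yes — every two-step R-path is closed by a direct edge.
Euclidean (axiom 5): no — 1 R 2 and 1 R 3, but not 2 R 3.
So F validates K, D, T, S4; S5 would additionally require R to be Euclidean. The strongest is S4.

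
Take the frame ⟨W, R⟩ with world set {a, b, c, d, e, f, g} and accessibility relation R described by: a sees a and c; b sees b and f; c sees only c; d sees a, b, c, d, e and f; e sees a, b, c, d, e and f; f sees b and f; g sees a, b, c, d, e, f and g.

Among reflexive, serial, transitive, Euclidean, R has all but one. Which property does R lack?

Reflexive: yes — every world is R-related to itself.
Serial: yes — every world has a successor (e.g. a R a).
Transitive: yes — every two-step R-path is closed by a direct edge.
Euclidean: no — d R a and d R b, but not a R b.
Only Euclidean fails.

Euclidean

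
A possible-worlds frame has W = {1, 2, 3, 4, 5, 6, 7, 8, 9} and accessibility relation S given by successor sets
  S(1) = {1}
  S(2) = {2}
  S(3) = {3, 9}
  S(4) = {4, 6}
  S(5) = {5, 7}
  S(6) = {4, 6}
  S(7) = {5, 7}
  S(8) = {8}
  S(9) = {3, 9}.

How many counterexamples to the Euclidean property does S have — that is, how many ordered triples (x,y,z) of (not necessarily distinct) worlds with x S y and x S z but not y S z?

S is Euclidean; there are no such tuples.

0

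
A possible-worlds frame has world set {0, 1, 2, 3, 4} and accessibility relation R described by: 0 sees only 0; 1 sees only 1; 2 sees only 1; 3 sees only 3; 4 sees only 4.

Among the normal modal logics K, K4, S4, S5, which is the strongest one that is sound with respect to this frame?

K4

Transitive (axiom 4): yes — every two-step R-path is closed by a direct edge.
Reflexive (axiom T): no — 2 is not related to itself.
Euclidean (axiom 5): yes — any two successors of a common world are R-related.
So F validates K, K4; S4 would additionally require R to be reflexive. The strongest is K4.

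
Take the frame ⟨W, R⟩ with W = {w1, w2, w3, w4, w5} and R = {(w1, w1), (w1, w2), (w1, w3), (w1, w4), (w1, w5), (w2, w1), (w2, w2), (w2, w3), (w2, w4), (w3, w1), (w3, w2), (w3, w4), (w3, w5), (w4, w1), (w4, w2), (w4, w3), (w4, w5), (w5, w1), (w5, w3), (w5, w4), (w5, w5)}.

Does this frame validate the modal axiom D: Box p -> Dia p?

By correspondence theory, D is valid on a frame iff R is serial.
Serial: yes — every world has a successor (e.g. w1 R w1).

Yes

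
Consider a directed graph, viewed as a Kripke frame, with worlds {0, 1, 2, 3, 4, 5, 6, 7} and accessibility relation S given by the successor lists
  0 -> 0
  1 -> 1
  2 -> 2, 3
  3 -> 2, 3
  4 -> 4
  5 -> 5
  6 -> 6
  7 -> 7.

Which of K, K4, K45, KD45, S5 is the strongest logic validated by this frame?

Transitive (axiom 4): yes — every two-step S-path is closed by a direct edge.
Euclidean (axiom 5): yes — any two successors of a common world are S-related.
Serial (axiom D): yes — every world has a successor (e.g. 0 S 0).
Reflexive (axiom T): yes — every world is S-related to itself.
So F validates K, K4, K45, KD45, S5. The strongest is S5.

S5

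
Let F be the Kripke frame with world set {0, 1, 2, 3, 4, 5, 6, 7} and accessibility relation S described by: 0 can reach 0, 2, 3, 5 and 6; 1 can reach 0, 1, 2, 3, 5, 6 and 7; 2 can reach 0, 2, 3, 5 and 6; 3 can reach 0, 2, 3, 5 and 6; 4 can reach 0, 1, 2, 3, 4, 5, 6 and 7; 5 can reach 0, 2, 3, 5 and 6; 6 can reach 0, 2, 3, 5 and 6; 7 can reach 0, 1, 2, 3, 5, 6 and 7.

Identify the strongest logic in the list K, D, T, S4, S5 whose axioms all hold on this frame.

S4

Serial (axiom D): yes — every world has a successor (e.g. 0 S 0).
Reflexive (axiom T): yes — every world is S-related to itself.
Transitive (axiom 4): yes — every two-step S-path is closed by a direct edge.
Euclidean (axiom 5): no — 1 S 0 and 1 S 7, but not 0 S 7.
So F validates K, D, T, S4; S5 would additionally require S to be Euclidean. The strongest is S4.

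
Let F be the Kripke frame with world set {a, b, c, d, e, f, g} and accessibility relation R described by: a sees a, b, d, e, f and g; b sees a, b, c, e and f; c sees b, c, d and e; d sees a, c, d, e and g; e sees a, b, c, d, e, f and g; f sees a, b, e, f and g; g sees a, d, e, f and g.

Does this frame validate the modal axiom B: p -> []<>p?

The schema B characterises exactly the symmetric frames.
Symmetric: yes — every pair in R has its reverse in R.

Yes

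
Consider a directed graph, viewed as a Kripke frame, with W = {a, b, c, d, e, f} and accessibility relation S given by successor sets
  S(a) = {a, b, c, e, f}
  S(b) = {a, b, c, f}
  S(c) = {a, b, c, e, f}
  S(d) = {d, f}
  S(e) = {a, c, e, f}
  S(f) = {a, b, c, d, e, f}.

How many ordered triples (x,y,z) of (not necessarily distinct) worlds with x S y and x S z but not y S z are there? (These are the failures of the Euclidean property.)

Enumerating: (a,b,e), (a,e,b), (c,b,e), (c,e,b), (f,a,d), (f,b,d), (f,b,e), (f,c,d), (f,d,a), (f,d,b), (f,d,c), (f,d,e), (f,e,b), (f,e,d).

14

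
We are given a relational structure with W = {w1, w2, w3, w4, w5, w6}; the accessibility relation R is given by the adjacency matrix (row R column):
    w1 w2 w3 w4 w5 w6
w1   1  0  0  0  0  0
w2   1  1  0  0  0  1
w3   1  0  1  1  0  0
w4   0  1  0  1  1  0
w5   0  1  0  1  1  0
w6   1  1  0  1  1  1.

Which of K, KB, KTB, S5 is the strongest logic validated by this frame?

Symmetric (axiom B): no — w2 R w1 but not w1 R w2.
Reflexive (axiom T): yes — every world is R-related to itself.
Euclidean (axiom 5): no — w2 R w1 and w2 R w6, but not w1 R w6.
So F validates K; KB would additionally require R to be symmetric. The strongest is K.

K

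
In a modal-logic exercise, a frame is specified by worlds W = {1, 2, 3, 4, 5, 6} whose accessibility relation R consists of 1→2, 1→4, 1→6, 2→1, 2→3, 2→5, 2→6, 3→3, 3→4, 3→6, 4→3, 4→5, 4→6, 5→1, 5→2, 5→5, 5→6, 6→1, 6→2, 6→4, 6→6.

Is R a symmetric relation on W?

Symmetric: no — 1 R 4 but not 4 R 1.

No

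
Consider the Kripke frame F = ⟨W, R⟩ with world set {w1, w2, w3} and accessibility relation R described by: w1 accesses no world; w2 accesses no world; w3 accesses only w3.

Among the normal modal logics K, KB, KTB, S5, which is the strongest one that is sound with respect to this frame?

Symmetric (axiom B): yes — every pair in R has its reverse in R.
Reflexive (axiom T): no — w1 is not related to itself.
Euclidean (axiom 5): yes — any two successors of a common world are R-related.
So F validates K, KB; KTB would additionally require R to be reflexive. The strongest is KB.

KB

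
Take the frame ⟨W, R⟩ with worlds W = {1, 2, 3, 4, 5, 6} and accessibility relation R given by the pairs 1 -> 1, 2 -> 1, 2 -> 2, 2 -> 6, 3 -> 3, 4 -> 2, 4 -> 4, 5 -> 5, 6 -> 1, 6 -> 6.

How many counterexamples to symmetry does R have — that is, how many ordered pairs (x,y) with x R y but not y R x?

Enumerating: (2,1), (2,6), (4,2), (6,1).

4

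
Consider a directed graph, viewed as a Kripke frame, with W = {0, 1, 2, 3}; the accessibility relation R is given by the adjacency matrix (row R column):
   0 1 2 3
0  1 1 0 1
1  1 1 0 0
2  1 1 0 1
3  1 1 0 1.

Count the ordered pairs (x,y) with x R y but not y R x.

4

Enumerating: (2,0), (2,1), (2,3), (3,1).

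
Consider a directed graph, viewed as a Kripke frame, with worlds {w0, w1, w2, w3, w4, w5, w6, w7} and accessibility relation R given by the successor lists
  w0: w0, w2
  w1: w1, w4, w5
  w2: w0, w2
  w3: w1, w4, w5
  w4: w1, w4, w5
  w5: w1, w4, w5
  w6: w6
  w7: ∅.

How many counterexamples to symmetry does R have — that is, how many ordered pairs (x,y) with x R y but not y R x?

Enumerating: (w3,w1), (w3,w4), (w3,w5).

3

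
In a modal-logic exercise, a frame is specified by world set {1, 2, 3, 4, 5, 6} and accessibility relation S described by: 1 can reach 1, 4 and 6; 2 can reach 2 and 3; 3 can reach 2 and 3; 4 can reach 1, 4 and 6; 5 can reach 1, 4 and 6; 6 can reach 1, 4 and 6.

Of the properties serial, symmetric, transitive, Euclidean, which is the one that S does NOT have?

Serial: yes — every world has a successor (e.g. 1 S 1).
Symmetric: no — 5 S 1 but not 1 S 5.
Transitive: yes — every two-step S-path is closed by a direct edge.
Euclidean: yes — any two successors of a common world are S-related.
Only symmetric fails.

symmetric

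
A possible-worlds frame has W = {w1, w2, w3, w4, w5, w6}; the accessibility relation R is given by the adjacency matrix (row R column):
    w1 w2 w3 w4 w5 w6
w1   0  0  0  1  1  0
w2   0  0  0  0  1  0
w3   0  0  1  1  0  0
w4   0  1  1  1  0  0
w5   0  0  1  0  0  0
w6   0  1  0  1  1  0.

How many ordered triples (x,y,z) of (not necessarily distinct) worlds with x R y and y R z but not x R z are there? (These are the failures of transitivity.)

9

Enumerating: (w1,w4,w2), (w1,w4,w3), (w1,w5,w3), (w2,w5,w3), (w3,w4,w2), (w4,w2,w5), (w5,w3,w4), (w6,w4,w3), (w6,w5,w3).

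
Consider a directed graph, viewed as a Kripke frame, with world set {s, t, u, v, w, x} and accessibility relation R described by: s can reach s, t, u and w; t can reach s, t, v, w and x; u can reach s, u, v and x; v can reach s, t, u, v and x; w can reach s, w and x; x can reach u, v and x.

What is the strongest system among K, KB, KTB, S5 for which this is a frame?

K

Symmetric (axiom B): no — t R w but not w R t.
Reflexive (axiom T): yes — every world is R-related to itself.
Euclidean (axiom 5): no — s R t and s R u, but not t R u.
So F validates K; KB would additionally require R to be symmetric. The strongest is K.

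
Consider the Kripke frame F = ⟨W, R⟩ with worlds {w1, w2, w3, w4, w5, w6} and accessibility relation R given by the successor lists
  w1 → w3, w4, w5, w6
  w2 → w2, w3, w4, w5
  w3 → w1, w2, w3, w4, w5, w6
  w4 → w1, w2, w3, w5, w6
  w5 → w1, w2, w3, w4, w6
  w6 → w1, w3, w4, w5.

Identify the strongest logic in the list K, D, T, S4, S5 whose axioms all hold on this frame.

Serial (axiom D): yes — every world has a successor (e.g. w1 R w3).
Reflexive (axiom T): no — w1 is not related to itself.
Transitive (axiom 4): no — w1 R w3 and w3 R w2, but not w1 R w2.
Euclidean (axiom 5): no — w3 R w1 and w3 R w2, but not w1 R w2.
So F validates K, D; T would additionally require R to be reflexive. The strongest is D.

D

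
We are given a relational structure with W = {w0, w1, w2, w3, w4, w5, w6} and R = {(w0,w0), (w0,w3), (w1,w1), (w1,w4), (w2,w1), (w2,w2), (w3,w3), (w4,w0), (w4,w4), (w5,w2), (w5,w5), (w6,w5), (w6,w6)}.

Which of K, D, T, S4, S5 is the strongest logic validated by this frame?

Serial (axiom D): yes — every world has a successor (e.g. w0 R w0).
Reflexive (axiom T): yes — every world is R-related to itself.
Transitive (axiom 4): no — w1 R w4 and w4 R w0, but not w1 R w0.
Euclidean (axiom 5): no — w0 R w3 and w0 R w0, but not w3 R w0.
So F validates K, D, T; S4 would additionally require R to be transitive. The strongest is T.

T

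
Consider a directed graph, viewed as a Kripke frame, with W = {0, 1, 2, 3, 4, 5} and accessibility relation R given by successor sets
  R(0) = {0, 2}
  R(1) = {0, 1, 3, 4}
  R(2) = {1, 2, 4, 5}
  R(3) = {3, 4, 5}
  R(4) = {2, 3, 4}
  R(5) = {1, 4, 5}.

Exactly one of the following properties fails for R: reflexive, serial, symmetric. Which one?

Reflexive: yes — every world is R-related to itself.
Serial: yes — every world has a successor (e.g. 0 R 0).
Symmetric: no — 0 R 2 but not 2 R 0.
Only symmetric fails.

symmetric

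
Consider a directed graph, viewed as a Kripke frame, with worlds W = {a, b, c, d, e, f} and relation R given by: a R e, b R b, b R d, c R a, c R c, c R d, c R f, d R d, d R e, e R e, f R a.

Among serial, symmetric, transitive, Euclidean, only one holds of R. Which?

serial

Serial: yes — every world has a successor (e.g. a R e).
Symmetric: no — a R e but not e R a.
Transitive: no — b R d and d R e, but not b R e.
Euclidean: no — c R a and c R d, but not a R d.
Only serial holds.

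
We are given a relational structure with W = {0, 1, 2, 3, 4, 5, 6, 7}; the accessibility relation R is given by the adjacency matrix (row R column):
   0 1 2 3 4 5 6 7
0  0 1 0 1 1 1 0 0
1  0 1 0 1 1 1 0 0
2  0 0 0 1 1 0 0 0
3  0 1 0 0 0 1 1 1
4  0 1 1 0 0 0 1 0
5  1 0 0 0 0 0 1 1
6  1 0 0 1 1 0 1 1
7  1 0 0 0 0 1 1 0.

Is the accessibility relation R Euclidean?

Euclidean: no — 0 R 3 and 0 R 4, but not 3 R 4.

No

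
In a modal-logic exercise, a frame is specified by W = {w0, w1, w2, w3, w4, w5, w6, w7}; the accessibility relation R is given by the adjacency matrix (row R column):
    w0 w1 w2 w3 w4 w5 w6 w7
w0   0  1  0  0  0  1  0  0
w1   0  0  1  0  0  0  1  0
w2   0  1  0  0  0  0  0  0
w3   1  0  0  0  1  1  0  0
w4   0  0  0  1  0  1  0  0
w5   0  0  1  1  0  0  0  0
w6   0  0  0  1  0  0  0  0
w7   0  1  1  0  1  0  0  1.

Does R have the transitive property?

No

Transitive: no — w0 R w1 and w1 R w2, but not w0 R w2.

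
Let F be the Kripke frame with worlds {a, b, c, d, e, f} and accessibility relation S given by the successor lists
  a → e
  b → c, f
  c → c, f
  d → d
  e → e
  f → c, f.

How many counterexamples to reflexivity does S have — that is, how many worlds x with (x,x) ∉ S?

2

Enumerating: a, b.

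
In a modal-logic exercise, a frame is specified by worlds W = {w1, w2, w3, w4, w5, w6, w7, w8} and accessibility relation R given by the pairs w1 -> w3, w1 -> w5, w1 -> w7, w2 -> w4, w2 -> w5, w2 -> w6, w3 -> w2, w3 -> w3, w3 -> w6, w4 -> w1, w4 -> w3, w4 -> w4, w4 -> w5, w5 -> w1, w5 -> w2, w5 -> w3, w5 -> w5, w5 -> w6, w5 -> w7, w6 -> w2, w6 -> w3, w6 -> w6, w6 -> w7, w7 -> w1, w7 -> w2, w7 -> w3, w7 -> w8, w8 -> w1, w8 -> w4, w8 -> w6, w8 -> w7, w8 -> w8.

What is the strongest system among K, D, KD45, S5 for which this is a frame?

Serial (axiom D): yes — every world has a successor (e.g. w1 R w3).
Euclidean (axiom 5): no — w1 R w3 and w1 R w5, but not w3 R w5.
Transitive (axiom 4): no — w1 R w3 and w3 R w2, but not w1 R w2.
Reflexive (axiom T): no — w1 is not related to itself.
So F validates K, D; KD45 would additionally require R to be Euclidean and transitive. The strongest is D.

D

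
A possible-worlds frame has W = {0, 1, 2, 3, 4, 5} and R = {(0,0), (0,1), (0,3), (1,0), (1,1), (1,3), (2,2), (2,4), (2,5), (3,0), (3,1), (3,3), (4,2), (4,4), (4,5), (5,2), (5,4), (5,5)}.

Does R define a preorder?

Yes

Reflexive: yes — every world is R-related to itself.
Transitive: yes — every two-step R-path is closed by a direct edge.
So R is a preorder.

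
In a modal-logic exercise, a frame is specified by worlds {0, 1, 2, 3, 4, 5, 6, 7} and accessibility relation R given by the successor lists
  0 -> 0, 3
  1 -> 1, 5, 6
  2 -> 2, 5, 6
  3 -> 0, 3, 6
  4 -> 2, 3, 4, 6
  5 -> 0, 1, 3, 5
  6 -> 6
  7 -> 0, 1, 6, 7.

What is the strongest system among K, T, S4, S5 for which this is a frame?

T

Reflexive (axiom T): yes — every world is R-related to itself.
Transitive (axiom 4): no — 0 R 3 and 3 R 6, but not 0 R 6.
Euclidean (axiom 5): no — 1 R 5 and 1 R 6, but not 5 R 6.
So F validates K, T; S4 would additionally require R to be transitive. The strongest is T.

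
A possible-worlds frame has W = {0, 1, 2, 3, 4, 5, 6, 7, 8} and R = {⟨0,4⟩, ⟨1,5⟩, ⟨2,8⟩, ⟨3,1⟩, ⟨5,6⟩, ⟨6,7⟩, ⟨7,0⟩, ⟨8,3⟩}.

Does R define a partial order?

Reflexive: no — 0 is not related to itself.
Transitive: no — 1 R 5 and 5 R 6, but not 1 R 6.
Antisymmetric: yes — no distinct pair is related both ways.
So R is not a partial order.

No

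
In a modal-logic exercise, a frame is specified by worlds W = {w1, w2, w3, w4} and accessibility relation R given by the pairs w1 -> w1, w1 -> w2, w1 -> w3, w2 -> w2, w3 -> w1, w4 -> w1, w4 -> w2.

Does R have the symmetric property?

Symmetric: no — w1 R w2 but not w2 R w1.

No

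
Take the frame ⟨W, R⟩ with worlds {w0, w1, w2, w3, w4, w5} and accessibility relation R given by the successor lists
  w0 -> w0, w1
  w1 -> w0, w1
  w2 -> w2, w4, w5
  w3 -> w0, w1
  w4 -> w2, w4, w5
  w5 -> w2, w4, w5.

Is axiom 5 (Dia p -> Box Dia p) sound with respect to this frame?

The schema 5 characterises exactly the Euclidean frames.
Euclidean: yes — any two successors of a common world are R-related.

Yes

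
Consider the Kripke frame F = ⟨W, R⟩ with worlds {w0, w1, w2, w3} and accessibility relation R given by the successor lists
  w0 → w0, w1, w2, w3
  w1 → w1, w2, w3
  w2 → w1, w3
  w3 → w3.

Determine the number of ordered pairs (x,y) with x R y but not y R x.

Enumerating: (w0,w1), (w0,w2), (w0,w3), (w1,w3), (w2,w3).

5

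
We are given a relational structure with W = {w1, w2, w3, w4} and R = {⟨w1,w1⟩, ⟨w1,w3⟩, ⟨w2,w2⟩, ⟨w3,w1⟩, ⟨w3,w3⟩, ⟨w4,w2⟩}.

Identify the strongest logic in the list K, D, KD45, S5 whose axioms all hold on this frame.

KD45

Serial (axiom D): yes — every world has a successor (e.g. w1 R w1).
Euclidean (axiom 5): yes — any two successors of a common world are R-related.
Transitive (axiom 4): yes — every two-step R-path is closed by a direct edge.
Reflexive (axiom T): no — w4 is not related to itself.
So F validates K, D, KD45; S5 would additionally require R to be reflexive. The strongest is KD45.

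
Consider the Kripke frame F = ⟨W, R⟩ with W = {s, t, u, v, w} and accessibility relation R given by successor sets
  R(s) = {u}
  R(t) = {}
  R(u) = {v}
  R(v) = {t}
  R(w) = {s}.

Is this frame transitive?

Transitive: no — s R u and u R v, but not s R v.

No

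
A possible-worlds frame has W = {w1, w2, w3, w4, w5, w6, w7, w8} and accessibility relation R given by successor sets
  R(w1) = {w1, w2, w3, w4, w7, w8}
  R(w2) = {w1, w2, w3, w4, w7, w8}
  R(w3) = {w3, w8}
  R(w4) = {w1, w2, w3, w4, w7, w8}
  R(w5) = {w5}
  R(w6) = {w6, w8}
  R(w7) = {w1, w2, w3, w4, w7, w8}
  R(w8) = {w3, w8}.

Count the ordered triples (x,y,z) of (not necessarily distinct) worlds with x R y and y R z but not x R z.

1

Enumerating: (w6,w8,w3).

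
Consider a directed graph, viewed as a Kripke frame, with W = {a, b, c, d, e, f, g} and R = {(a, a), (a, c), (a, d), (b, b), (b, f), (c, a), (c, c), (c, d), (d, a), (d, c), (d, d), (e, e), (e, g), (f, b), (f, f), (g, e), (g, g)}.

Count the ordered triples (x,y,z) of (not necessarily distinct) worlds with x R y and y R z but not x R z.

R is transitive; there are no such tuples.

0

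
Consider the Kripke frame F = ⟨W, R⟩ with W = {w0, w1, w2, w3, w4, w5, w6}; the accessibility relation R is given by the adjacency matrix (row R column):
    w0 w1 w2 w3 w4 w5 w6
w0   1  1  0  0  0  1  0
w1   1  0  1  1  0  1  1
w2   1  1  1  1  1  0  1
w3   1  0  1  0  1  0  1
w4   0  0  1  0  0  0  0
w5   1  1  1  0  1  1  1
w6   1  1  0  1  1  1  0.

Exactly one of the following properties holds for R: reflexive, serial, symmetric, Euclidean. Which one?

serial

Reflexive: no — w1 is not related to itself.
Serial: yes — every world has a successor (e.g. w0 R w0).
Symmetric: no — w1 R w3 but not w3 R w1.
Euclidean: no — w1 R w0 and w1 R w2, but not w0 R w2.
Only serial holds.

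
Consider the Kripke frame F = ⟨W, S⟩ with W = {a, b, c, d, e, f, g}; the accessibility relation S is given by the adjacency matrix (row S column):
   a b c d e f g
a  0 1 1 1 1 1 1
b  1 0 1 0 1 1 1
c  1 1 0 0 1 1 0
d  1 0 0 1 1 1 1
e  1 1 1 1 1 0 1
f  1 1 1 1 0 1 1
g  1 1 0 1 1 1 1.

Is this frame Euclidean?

No

Euclidean: no — a S b and a S d, but not b S d.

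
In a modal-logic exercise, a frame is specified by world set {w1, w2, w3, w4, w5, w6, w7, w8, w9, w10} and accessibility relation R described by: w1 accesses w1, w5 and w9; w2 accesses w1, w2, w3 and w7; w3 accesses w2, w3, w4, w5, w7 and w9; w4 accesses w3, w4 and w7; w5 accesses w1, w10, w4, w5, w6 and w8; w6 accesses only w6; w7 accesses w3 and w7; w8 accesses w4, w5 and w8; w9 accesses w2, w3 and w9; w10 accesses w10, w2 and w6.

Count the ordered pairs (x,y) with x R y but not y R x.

12

Enumerating: (w1,w9), (w10,w2), (w10,w6), (w2,w1), (w2,w7), (w3,w5), (w4,w7), (w5,w10), (w5,w4), (w5,w6), (w8,w4), (w9,w2).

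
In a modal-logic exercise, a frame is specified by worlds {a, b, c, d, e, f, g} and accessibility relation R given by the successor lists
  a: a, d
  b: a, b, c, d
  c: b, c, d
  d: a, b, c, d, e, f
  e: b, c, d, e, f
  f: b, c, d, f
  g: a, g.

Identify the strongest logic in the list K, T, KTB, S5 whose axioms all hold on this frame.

Reflexive (axiom T): yes — every world is R-related to itself.
Symmetric (axiom B): no — b R a but not a R b.
Euclidean (axiom 5): no — b R a and b R c, but not a R c.
So F validates K, T; KTB would additionally require R to be symmetric. The strongest is T.

T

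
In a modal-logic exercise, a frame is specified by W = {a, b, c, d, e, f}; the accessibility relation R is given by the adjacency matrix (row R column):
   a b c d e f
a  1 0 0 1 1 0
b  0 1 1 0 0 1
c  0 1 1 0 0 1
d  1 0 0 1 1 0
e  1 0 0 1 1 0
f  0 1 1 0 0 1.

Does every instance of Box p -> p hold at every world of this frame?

Yes

By correspondence theory, T is valid on a frame iff R is reflexive.
Reflexive: yes — every world is R-related to itself.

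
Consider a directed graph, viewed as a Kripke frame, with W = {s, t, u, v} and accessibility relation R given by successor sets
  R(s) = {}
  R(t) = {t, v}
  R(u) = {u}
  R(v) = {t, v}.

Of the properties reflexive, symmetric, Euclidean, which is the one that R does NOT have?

reflexive

Reflexive: no — s is not related to itself.
Symmetric: yes — every pair in R has its reverse in R.
Euclidean: yes — any two successors of a common world are R-related.
Only reflexive fails.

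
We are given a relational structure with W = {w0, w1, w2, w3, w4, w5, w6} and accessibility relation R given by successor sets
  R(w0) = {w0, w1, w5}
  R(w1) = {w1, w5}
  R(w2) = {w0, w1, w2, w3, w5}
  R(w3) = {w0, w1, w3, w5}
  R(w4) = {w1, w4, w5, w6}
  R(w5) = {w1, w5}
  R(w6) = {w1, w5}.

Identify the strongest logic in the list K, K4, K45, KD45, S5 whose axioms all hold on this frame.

Transitive (axiom 4): yes — every two-step R-path is closed by a direct edge.
Euclidean (axiom 5): no — w2 R w0 and w2 R w3, but not w0 R w3.
Serial (axiom D): yes — every world has a successor (e.g. w0 R w0).
Reflexive (axiom T): no — w6 is not related to itself.
So F validates K, K4; K45 would additionally require R to be Euclidean. The strongest is K4.

K4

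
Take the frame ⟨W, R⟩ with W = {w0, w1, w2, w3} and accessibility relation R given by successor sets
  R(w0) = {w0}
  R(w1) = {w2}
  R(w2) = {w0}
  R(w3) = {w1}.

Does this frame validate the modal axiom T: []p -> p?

No

The schema T characterises exactly the reflexive frames.
Reflexive: no — w1 is not related to itself.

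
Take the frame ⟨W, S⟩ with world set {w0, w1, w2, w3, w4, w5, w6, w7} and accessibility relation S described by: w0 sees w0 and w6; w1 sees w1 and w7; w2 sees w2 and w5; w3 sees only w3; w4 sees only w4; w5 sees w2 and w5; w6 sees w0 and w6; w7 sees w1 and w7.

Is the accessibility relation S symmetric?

Symmetric: yes — every pair in S has its reverse in S.

Yes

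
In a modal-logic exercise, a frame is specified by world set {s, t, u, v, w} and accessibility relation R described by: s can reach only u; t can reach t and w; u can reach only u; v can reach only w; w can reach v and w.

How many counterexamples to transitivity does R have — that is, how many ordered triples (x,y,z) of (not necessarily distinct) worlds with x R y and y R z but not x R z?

Enumerating: (t,w,v), (v,w,v).

2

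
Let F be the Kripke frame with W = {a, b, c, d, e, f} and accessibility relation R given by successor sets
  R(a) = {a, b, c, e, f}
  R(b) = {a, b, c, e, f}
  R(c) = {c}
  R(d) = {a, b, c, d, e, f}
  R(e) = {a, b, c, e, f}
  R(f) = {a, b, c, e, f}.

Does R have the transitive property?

Transitive: yes — every two-step R-path is closed by a direct edge.

Yes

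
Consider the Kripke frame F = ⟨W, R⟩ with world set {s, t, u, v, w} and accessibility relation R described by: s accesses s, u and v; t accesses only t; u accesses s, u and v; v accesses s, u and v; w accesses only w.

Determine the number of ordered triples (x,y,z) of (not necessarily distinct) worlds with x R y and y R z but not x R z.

R is transitive; there are no such tuples.

0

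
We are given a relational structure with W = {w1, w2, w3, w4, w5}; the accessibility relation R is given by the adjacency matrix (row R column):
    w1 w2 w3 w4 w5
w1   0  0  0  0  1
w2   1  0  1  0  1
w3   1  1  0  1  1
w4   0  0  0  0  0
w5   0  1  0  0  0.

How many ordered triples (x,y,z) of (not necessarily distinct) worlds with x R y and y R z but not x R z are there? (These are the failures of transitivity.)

8

Enumerating: (w1,w5,w2), (w2,w3,w2), (w2,w3,w4), (w2,w5,w2), (w3,w2,w3), (w5,w2,w1), (w5,w2,w3), (w5,w2,w5).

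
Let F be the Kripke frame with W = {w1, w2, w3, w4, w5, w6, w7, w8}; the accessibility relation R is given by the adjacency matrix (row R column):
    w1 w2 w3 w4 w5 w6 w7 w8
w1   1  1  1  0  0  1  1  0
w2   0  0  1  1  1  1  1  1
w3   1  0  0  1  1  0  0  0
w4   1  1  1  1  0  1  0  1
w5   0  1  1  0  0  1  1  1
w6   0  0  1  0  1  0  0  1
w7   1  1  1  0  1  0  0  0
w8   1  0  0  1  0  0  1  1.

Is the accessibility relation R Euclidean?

No

Euclidean: no — w1 R w3 and w1 R w2, but not w3 R w2.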